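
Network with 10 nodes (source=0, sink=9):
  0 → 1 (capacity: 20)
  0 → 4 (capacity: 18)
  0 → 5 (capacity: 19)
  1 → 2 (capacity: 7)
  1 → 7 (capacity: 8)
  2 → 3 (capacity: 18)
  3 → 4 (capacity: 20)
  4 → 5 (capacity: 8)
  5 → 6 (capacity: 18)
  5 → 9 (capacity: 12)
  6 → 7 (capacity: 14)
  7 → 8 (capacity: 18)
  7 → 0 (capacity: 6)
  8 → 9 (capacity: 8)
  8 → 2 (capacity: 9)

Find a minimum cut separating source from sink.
Min cut value = 20, edges: (5,9), (8,9)

Min cut value: 20
Partition: S = [0, 1, 2, 3, 4, 5, 6, 7, 8], T = [9]
Cut edges: (5,9), (8,9)

By max-flow min-cut theorem, max flow = min cut = 20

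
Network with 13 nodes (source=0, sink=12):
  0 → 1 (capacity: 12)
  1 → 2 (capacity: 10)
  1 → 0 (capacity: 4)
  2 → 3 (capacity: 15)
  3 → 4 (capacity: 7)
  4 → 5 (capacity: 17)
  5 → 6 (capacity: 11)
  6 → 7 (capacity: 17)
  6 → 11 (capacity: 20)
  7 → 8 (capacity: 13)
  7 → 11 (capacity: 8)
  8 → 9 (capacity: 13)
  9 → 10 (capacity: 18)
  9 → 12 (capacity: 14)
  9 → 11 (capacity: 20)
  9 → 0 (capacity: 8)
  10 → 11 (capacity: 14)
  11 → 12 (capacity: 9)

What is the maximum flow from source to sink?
Maximum flow = 7

Max flow: 7

Flow assignment:
  0 → 1: 7/12
  1 → 2: 7/10
  2 → 3: 7/15
  3 → 4: 7/7
  4 → 5: 7/17
  5 → 6: 7/11
  6 → 11: 7/20
  11 → 12: 7/9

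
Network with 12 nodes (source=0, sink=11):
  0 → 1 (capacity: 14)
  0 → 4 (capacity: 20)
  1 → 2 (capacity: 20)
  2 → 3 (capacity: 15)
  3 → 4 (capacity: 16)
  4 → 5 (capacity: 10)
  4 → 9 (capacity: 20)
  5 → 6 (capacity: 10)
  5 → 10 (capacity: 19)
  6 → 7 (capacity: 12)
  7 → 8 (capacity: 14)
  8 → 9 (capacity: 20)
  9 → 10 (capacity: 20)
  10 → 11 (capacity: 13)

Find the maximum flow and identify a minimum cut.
Max flow = 13, Min cut edges: (10,11)

Maximum flow: 13
Minimum cut: (10,11)
Partition: S = [0, 1, 2, 3, 4, 5, 6, 7, 8, 9, 10], T = [11]

Max-flow min-cut theorem verified: both equal 13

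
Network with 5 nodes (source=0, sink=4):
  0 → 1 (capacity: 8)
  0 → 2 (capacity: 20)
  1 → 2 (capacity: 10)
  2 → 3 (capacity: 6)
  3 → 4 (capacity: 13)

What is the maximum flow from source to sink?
Maximum flow = 6

Max flow: 6

Flow assignment:
  0 → 1: 6/8
  1 → 2: 6/10
  2 → 3: 6/6
  3 → 4: 6/13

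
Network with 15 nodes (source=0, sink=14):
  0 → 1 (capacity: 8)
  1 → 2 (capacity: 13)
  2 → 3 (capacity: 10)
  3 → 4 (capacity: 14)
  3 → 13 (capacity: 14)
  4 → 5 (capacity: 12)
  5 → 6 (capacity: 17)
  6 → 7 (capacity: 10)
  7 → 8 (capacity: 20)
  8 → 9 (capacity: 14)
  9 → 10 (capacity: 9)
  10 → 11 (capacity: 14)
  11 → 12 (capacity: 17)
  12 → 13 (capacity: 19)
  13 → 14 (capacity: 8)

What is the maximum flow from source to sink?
Maximum flow = 8

Max flow: 8

Flow assignment:
  0 → 1: 8/8
  1 → 2: 8/13
  2 → 3: 8/10
  3 → 13: 8/14
  13 → 14: 8/8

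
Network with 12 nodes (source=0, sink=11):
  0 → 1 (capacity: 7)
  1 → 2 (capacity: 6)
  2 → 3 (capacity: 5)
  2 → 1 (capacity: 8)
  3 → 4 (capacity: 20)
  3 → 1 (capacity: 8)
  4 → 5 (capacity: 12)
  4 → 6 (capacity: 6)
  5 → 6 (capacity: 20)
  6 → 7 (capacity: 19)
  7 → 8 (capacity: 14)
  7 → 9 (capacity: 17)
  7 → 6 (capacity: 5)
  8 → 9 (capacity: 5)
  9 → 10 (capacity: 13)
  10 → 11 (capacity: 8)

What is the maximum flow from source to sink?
Maximum flow = 5

Max flow: 5

Flow assignment:
  0 → 1: 5/7
  1 → 2: 5/6
  2 → 3: 5/5
  3 → 4: 5/20
  4 → 6: 5/6
  6 → 7: 5/19
  7 → 9: 5/17
  9 → 10: 5/13
  10 → 11: 5/8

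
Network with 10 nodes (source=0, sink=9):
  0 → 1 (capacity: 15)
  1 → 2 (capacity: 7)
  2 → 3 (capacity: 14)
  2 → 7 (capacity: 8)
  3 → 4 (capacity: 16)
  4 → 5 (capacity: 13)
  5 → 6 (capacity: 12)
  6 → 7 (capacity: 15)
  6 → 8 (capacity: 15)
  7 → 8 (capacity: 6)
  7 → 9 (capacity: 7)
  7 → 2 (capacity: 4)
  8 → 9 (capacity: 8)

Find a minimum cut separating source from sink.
Min cut value = 7, edges: (1,2)

Min cut value: 7
Partition: S = [0, 1], T = [2, 3, 4, 5, 6, 7, 8, 9]
Cut edges: (1,2)

By max-flow min-cut theorem, max flow = min cut = 7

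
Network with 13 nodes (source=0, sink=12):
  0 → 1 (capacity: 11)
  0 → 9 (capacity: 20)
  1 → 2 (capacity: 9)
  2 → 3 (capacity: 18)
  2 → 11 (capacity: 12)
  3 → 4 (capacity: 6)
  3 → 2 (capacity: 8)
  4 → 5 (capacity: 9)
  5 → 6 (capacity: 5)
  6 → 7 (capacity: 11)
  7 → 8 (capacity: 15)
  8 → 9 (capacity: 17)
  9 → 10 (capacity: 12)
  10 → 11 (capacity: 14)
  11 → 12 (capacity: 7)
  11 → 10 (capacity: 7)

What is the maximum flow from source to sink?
Maximum flow = 7

Max flow: 7

Flow assignment:
  0 → 9: 7/20
  9 → 10: 7/12
  10 → 11: 7/14
  11 → 12: 7/7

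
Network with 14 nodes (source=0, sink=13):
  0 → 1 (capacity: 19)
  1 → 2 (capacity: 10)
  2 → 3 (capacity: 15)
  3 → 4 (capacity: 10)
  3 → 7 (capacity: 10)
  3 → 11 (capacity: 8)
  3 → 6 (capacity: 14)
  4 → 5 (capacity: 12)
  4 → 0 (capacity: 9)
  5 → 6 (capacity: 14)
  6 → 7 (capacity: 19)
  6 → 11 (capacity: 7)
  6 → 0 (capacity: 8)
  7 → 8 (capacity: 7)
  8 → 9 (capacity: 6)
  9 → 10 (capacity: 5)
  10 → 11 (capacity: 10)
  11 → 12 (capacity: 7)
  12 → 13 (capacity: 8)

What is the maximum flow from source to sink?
Maximum flow = 7

Max flow: 7

Flow assignment:
  0 → 1: 10/19
  1 → 2: 10/10
  2 → 3: 10/15
  3 → 11: 7/8
  3 → 6: 3/14
  6 → 0: 3/8
  11 → 12: 7/7
  12 → 13: 7/8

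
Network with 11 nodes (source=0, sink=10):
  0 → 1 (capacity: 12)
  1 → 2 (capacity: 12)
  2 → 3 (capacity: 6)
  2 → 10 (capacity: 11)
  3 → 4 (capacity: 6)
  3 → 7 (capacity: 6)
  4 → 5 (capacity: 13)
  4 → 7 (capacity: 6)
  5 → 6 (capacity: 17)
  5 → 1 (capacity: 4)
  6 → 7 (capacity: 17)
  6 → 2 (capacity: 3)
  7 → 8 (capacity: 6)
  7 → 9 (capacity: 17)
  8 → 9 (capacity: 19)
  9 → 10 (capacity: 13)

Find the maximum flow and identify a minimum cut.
Max flow = 12, Min cut edges: (1,2)

Maximum flow: 12
Minimum cut: (1,2)
Partition: S = [0, 1], T = [2, 3, 4, 5, 6, 7, 8, 9, 10]

Max-flow min-cut theorem verified: both equal 12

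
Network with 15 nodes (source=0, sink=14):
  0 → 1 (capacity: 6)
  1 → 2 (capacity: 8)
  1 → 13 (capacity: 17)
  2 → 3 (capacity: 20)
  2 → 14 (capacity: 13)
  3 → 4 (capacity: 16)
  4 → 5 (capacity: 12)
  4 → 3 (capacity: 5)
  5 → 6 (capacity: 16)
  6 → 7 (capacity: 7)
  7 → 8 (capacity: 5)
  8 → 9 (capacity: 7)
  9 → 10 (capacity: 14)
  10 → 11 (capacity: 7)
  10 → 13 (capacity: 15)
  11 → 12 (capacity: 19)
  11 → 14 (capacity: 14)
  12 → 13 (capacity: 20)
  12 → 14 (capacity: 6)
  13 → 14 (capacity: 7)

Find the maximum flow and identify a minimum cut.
Max flow = 6, Min cut edges: (0,1)

Maximum flow: 6
Minimum cut: (0,1)
Partition: S = [0], T = [1, 2, 3, 4, 5, 6, 7, 8, 9, 10, 11, 12, 13, 14]

Max-flow min-cut theorem verified: both equal 6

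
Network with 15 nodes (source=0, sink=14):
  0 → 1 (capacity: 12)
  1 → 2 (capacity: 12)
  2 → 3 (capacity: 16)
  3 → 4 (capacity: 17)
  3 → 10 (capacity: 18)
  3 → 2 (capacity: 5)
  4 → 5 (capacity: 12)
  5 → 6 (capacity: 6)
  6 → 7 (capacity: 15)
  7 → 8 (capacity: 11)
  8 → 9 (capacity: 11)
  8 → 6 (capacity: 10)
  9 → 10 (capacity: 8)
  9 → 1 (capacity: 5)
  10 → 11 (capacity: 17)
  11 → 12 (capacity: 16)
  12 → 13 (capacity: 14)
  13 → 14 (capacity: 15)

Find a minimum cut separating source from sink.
Min cut value = 12, edges: (1,2)

Min cut value: 12
Partition: S = [0, 1], T = [2, 3, 4, 5, 6, 7, 8, 9, 10, 11, 12, 13, 14]
Cut edges: (1,2)

By max-flow min-cut theorem, max flow = min cut = 12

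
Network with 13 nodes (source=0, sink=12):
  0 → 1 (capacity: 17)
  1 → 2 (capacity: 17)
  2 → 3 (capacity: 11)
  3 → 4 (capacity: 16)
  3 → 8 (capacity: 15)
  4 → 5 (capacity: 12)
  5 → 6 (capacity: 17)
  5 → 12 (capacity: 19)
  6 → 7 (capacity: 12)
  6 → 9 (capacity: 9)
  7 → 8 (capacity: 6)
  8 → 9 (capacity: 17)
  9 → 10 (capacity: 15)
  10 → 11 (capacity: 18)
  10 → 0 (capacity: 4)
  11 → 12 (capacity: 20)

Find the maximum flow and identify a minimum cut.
Max flow = 11, Min cut edges: (2,3)

Maximum flow: 11
Minimum cut: (2,3)
Partition: S = [0, 1, 2], T = [3, 4, 5, 6, 7, 8, 9, 10, 11, 12]

Max-flow min-cut theorem verified: both equal 11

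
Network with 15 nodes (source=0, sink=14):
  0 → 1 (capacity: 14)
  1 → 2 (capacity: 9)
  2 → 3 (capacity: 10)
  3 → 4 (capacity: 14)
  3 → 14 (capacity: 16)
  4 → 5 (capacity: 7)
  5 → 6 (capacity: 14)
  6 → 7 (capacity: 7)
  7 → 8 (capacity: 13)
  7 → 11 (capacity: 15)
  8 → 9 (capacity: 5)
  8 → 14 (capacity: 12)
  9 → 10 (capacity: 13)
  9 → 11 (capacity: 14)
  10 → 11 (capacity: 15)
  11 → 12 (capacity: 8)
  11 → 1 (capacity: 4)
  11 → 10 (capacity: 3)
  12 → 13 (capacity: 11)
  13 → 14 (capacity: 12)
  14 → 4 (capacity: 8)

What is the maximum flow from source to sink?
Maximum flow = 9

Max flow: 9

Flow assignment:
  0 → 1: 9/14
  1 → 2: 9/9
  2 → 3: 9/10
  3 → 14: 9/16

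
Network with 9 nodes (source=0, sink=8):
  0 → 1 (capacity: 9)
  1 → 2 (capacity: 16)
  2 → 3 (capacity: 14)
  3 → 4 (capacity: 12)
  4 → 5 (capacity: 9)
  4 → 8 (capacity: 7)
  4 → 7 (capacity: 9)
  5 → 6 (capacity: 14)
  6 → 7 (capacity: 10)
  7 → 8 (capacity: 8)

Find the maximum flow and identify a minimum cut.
Max flow = 9, Min cut edges: (0,1)

Maximum flow: 9
Minimum cut: (0,1)
Partition: S = [0], T = [1, 2, 3, 4, 5, 6, 7, 8]

Max-flow min-cut theorem verified: both equal 9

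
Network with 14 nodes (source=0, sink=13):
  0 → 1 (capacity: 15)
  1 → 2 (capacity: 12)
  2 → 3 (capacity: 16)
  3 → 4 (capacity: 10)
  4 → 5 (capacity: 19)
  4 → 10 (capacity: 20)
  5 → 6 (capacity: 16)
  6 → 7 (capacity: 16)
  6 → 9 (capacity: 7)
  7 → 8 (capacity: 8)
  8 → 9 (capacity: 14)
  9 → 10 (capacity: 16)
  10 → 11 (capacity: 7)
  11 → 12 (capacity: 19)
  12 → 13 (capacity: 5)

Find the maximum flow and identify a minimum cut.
Max flow = 5, Min cut edges: (12,13)

Maximum flow: 5
Minimum cut: (12,13)
Partition: S = [0, 1, 2, 3, 4, 5, 6, 7, 8, 9, 10, 11, 12], T = [13]

Max-flow min-cut theorem verified: both equal 5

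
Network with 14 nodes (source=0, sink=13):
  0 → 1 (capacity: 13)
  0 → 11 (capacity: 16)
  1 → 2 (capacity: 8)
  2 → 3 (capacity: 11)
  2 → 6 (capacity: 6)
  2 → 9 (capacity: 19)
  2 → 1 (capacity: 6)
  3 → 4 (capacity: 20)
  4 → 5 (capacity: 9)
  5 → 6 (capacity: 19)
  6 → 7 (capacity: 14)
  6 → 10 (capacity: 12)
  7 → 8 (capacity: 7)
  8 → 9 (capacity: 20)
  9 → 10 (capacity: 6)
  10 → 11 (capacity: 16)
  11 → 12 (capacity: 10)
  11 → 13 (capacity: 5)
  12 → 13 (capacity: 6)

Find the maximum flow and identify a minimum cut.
Max flow = 11, Min cut edges: (11,13), (12,13)

Maximum flow: 11
Minimum cut: (11,13), (12,13)
Partition: S = [0, 1, 2, 3, 4, 5, 6, 7, 8, 9, 10, 11, 12], T = [13]

Max-flow min-cut theorem verified: both equal 11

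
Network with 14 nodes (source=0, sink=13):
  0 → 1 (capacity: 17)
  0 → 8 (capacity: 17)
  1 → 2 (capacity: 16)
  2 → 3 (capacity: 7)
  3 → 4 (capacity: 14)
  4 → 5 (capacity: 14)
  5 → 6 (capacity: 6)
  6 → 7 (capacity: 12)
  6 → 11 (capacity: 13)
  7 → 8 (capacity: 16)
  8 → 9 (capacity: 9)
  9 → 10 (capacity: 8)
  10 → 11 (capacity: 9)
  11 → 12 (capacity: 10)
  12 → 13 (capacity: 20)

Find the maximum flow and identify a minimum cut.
Max flow = 10, Min cut edges: (11,12)

Maximum flow: 10
Minimum cut: (11,12)
Partition: S = [0, 1, 2, 3, 4, 5, 6, 7, 8, 9, 10, 11], T = [12, 13]

Max-flow min-cut theorem verified: both equal 10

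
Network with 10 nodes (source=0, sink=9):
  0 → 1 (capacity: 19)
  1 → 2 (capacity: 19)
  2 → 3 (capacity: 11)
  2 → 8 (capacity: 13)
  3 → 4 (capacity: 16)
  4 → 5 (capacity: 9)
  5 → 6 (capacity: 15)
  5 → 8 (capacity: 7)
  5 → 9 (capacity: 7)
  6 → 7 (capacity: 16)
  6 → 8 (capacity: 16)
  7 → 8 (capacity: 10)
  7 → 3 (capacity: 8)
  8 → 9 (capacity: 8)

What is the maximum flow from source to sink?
Maximum flow = 15

Max flow: 15

Flow assignment:
  0 → 1: 15/19
  1 → 2: 15/19
  2 → 3: 9/11
  2 → 8: 6/13
  3 → 4: 9/16
  4 → 5: 9/9
  5 → 6: 2/15
  5 → 9: 7/7
  6 → 8: 2/16
  8 → 9: 8/8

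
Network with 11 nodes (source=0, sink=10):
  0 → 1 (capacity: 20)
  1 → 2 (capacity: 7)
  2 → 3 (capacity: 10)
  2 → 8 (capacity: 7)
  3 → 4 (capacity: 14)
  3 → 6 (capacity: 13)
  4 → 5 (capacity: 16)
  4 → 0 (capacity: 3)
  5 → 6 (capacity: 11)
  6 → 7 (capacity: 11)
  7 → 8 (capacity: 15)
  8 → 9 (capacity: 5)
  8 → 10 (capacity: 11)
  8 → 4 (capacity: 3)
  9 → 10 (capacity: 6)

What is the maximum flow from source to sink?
Maximum flow = 7

Max flow: 7

Flow assignment:
  0 → 1: 7/20
  1 → 2: 7/7
  2 → 8: 7/7
  8 → 10: 7/11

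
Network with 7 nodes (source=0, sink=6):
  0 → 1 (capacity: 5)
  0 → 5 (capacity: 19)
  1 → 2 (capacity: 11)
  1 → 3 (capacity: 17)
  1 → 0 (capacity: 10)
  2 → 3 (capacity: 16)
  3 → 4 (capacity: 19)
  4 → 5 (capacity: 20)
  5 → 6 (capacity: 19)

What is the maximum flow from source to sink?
Maximum flow = 19

Max flow: 19

Flow assignment:
  0 → 1: 5/5
  0 → 5: 14/19
  1 → 3: 5/17
  3 → 4: 5/19
  4 → 5: 5/20
  5 → 6: 19/19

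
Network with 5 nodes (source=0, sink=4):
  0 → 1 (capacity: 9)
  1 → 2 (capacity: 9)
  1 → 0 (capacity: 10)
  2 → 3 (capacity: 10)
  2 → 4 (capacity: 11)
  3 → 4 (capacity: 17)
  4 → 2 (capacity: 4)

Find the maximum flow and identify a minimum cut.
Max flow = 9, Min cut edges: (1,2)

Maximum flow: 9
Minimum cut: (1,2)
Partition: S = [0, 1], T = [2, 3, 4]

Max-flow min-cut theorem verified: both equal 9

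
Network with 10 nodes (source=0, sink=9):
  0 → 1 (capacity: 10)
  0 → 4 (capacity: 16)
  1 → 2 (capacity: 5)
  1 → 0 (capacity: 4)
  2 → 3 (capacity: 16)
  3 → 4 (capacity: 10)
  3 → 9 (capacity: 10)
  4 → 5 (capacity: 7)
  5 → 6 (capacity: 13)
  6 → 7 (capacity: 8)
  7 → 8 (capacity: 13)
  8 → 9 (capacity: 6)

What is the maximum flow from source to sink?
Maximum flow = 11

Max flow: 11

Flow assignment:
  0 → 1: 5/10
  0 → 4: 6/16
  1 → 2: 5/5
  2 → 3: 5/16
  3 → 9: 5/10
  4 → 5: 6/7
  5 → 6: 6/13
  6 → 7: 6/8
  7 → 8: 6/13
  8 → 9: 6/6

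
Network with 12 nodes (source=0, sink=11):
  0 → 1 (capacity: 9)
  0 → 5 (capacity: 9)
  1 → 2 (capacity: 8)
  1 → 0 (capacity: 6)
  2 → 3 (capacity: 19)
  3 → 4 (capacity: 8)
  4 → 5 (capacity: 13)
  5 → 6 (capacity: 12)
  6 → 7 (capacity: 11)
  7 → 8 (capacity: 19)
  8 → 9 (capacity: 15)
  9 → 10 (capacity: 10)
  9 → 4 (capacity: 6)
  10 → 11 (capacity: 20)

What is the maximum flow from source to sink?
Maximum flow = 10

Max flow: 10

Flow assignment:
  0 → 1: 8/9
  0 → 5: 2/9
  1 → 2: 8/8
  2 → 3: 8/19
  3 → 4: 8/8
  4 → 5: 9/13
  5 → 6: 11/12
  6 → 7: 11/11
  7 → 8: 11/19
  8 → 9: 11/15
  9 → 10: 10/10
  9 → 4: 1/6
  10 → 11: 10/20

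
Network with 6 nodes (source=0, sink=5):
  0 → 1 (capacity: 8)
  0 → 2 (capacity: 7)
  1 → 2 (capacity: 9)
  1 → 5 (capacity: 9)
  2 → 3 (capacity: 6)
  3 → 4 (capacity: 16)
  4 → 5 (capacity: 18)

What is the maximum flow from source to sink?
Maximum flow = 14

Max flow: 14

Flow assignment:
  0 → 1: 8/8
  0 → 2: 6/7
  1 → 5: 8/9
  2 → 3: 6/6
  3 → 4: 6/16
  4 → 5: 6/18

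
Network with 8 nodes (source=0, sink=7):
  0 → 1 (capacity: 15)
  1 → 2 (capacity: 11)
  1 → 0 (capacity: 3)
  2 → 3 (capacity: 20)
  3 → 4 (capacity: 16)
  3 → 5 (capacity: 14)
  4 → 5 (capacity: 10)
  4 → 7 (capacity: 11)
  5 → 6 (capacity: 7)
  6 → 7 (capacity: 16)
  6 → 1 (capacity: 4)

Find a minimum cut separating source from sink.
Min cut value = 11, edges: (1,2)

Min cut value: 11
Partition: S = [0, 1], T = [2, 3, 4, 5, 6, 7]
Cut edges: (1,2)

By max-flow min-cut theorem, max flow = min cut = 11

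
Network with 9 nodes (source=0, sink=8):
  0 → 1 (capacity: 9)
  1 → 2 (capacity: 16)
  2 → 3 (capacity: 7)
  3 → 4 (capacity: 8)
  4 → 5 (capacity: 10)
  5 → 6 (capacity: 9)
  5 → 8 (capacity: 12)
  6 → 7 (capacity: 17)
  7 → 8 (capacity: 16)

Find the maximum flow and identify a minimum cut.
Max flow = 7, Min cut edges: (2,3)

Maximum flow: 7
Minimum cut: (2,3)
Partition: S = [0, 1, 2], T = [3, 4, 5, 6, 7, 8]

Max-flow min-cut theorem verified: both equal 7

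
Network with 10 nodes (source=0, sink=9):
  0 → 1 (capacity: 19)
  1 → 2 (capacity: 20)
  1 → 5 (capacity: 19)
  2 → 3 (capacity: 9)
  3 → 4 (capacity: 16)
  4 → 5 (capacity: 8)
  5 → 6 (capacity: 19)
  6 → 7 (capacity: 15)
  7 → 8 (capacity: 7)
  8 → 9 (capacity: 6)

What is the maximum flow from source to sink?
Maximum flow = 6

Max flow: 6

Flow assignment:
  0 → 1: 6/19
  1 → 5: 6/19
  5 → 6: 6/19
  6 → 7: 6/15
  7 → 8: 6/7
  8 → 9: 6/6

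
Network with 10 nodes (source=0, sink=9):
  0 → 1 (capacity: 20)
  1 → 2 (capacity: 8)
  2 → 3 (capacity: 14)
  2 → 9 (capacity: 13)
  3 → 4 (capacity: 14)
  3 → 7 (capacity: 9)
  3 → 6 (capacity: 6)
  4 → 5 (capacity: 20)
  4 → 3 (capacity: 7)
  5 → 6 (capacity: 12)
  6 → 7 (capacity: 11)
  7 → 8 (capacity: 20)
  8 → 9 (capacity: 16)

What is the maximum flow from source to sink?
Maximum flow = 8

Max flow: 8

Flow assignment:
  0 → 1: 8/20
  1 → 2: 8/8
  2 → 9: 8/13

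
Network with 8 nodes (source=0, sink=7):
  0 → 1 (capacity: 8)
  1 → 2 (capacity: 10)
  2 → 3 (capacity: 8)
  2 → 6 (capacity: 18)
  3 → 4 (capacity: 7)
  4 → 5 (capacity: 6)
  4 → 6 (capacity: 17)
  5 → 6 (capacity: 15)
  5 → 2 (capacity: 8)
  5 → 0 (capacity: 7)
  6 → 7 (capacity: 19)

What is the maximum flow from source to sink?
Maximum flow = 8

Max flow: 8

Flow assignment:
  0 → 1: 8/8
  1 → 2: 8/10
  2 → 6: 8/18
  6 → 7: 8/19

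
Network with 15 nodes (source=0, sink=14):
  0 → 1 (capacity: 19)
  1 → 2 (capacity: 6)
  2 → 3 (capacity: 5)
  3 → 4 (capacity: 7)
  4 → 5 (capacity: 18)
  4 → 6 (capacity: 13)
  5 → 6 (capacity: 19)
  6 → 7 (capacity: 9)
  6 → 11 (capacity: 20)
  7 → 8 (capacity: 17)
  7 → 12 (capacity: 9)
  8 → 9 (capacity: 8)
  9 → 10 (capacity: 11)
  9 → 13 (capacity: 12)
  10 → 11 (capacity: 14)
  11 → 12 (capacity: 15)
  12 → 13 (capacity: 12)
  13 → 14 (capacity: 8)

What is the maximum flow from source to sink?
Maximum flow = 5

Max flow: 5

Flow assignment:
  0 → 1: 5/19
  1 → 2: 5/6
  2 → 3: 5/5
  3 → 4: 5/7
  4 → 6: 5/13
  6 → 7: 5/9
  7 → 12: 5/9
  12 → 13: 5/12
  13 → 14: 5/8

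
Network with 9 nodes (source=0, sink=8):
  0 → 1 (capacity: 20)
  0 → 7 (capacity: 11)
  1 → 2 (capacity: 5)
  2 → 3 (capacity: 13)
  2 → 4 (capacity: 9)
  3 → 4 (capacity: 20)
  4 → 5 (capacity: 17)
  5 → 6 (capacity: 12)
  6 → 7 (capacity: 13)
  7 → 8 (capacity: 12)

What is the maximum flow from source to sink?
Maximum flow = 12

Max flow: 12

Flow assignment:
  0 → 1: 5/20
  0 → 7: 7/11
  1 → 2: 5/5
  2 → 4: 5/9
  4 → 5: 5/17
  5 → 6: 5/12
  6 → 7: 5/13
  7 → 8: 12/12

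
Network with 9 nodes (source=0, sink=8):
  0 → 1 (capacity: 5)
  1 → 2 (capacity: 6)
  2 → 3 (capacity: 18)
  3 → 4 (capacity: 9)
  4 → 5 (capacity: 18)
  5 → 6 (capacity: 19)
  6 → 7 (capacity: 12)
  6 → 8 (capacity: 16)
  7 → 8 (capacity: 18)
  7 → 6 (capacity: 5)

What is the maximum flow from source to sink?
Maximum flow = 5

Max flow: 5

Flow assignment:
  0 → 1: 5/5
  1 → 2: 5/6
  2 → 3: 5/18
  3 → 4: 5/9
  4 → 5: 5/18
  5 → 6: 5/19
  6 → 8: 5/16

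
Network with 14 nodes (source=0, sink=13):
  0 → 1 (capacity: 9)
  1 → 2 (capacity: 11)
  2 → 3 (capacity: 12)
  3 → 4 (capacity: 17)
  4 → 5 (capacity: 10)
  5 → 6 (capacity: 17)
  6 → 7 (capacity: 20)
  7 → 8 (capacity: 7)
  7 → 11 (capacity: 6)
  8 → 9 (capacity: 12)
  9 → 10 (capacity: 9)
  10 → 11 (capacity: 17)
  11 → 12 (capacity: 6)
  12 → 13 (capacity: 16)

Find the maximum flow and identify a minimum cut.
Max flow = 6, Min cut edges: (11,12)

Maximum flow: 6
Minimum cut: (11,12)
Partition: S = [0, 1, 2, 3, 4, 5, 6, 7, 8, 9, 10, 11], T = [12, 13]

Max-flow min-cut theorem verified: both equal 6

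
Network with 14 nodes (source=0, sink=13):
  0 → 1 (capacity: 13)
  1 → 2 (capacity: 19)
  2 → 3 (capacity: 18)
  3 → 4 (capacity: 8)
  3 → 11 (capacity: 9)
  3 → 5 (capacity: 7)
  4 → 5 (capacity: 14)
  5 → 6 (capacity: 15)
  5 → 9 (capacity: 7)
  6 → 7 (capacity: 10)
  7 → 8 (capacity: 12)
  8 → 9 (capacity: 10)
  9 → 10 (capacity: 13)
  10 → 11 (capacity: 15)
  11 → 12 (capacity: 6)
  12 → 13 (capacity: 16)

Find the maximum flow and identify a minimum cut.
Max flow = 6, Min cut edges: (11,12)

Maximum flow: 6
Minimum cut: (11,12)
Partition: S = [0, 1, 2, 3, 4, 5, 6, 7, 8, 9, 10, 11], T = [12, 13]

Max-flow min-cut theorem verified: both equal 6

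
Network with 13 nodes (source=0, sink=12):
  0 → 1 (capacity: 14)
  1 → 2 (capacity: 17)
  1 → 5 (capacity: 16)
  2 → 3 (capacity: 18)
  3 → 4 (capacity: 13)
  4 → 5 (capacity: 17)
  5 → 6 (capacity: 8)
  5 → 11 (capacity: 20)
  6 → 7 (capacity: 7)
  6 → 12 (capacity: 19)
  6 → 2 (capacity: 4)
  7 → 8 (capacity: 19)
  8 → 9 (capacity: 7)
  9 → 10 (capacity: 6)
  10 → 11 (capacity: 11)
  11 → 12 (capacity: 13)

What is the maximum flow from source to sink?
Maximum flow = 14

Max flow: 14

Flow assignment:
  0 → 1: 14/14
  1 → 5: 14/16
  5 → 6: 8/8
  5 → 11: 6/20
  6 → 12: 8/19
  11 → 12: 6/13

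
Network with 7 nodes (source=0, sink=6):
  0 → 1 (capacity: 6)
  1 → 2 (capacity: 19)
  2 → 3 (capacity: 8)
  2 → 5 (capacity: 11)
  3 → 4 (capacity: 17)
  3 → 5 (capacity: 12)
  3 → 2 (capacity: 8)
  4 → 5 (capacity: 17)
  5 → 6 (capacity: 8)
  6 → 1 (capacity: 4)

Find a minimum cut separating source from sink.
Min cut value = 6, edges: (0,1)

Min cut value: 6
Partition: S = [0], T = [1, 2, 3, 4, 5, 6]
Cut edges: (0,1)

By max-flow min-cut theorem, max flow = min cut = 6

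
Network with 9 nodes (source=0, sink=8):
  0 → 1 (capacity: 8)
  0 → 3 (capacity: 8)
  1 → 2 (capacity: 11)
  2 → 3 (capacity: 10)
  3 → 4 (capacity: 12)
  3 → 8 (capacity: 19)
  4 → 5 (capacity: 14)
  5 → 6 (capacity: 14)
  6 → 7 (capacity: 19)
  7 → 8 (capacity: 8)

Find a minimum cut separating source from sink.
Min cut value = 16, edges: (0,1), (0,3)

Min cut value: 16
Partition: S = [0], T = [1, 2, 3, 4, 5, 6, 7, 8]
Cut edges: (0,1), (0,3)

By max-flow min-cut theorem, max flow = min cut = 16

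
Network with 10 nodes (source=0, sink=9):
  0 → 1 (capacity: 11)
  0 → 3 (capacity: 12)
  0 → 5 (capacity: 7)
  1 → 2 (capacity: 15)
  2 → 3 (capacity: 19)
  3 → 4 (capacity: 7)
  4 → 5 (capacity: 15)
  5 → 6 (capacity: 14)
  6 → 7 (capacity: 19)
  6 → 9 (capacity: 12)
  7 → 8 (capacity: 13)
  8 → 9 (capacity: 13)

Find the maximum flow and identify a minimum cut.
Max flow = 14, Min cut edges: (5,6)

Maximum flow: 14
Minimum cut: (5,6)
Partition: S = [0, 1, 2, 3, 4, 5], T = [6, 7, 8, 9]

Max-flow min-cut theorem verified: both equal 14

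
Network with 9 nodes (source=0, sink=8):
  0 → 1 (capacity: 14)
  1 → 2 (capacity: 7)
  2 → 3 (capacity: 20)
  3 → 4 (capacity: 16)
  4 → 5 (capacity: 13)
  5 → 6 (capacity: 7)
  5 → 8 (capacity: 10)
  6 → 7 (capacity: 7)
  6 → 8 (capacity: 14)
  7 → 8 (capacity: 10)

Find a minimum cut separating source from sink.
Min cut value = 7, edges: (1,2)

Min cut value: 7
Partition: S = [0, 1], T = [2, 3, 4, 5, 6, 7, 8]
Cut edges: (1,2)

By max-flow min-cut theorem, max flow = min cut = 7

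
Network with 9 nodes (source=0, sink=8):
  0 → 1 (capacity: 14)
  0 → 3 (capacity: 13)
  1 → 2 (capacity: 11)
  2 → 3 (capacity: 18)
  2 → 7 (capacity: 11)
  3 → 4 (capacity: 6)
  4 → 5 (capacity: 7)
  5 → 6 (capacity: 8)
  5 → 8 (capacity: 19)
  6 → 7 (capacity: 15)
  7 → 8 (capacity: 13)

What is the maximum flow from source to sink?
Maximum flow = 17

Max flow: 17

Flow assignment:
  0 → 1: 11/14
  0 → 3: 6/13
  1 → 2: 11/11
  2 → 7: 11/11
  3 → 4: 6/6
  4 → 5: 6/7
  5 → 8: 6/19
  7 → 8: 11/13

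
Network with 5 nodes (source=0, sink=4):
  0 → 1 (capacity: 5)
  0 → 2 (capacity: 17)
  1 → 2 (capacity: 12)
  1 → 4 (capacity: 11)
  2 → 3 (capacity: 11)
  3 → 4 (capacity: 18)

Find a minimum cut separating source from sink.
Min cut value = 16, edges: (0,1), (2,3)

Min cut value: 16
Partition: S = [0, 2], T = [1, 3, 4]
Cut edges: (0,1), (2,3)

By max-flow min-cut theorem, max flow = min cut = 16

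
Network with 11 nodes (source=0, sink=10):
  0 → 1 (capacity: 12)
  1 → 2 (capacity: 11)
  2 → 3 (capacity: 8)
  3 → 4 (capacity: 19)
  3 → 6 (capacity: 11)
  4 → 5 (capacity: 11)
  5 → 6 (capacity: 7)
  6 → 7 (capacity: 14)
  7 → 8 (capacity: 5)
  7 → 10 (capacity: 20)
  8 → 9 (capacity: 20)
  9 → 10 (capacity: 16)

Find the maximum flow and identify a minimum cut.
Max flow = 8, Min cut edges: (2,3)

Maximum flow: 8
Minimum cut: (2,3)
Partition: S = [0, 1, 2], T = [3, 4, 5, 6, 7, 8, 9, 10]

Max-flow min-cut theorem verified: both equal 8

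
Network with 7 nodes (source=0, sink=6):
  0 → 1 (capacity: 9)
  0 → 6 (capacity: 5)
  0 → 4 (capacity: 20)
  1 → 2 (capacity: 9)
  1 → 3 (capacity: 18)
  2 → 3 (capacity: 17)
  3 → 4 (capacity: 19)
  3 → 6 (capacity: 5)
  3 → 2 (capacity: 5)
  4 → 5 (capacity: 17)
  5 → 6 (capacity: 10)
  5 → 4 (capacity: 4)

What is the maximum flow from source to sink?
Maximum flow = 20

Max flow: 20

Flow assignment:
  0 → 1: 5/9
  0 → 6: 5/5
  0 → 4: 10/20
  1 → 3: 5/18
  3 → 6: 5/5
  4 → 5: 10/17
  5 → 6: 10/10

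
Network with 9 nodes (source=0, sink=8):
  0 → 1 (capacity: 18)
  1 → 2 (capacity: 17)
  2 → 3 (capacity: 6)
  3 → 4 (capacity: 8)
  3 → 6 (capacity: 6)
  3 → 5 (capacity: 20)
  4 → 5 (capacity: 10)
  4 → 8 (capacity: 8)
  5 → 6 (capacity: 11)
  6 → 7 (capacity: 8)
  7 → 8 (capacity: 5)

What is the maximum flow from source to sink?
Maximum flow = 6

Max flow: 6

Flow assignment:
  0 → 1: 6/18
  1 → 2: 6/17
  2 → 3: 6/6
  3 → 4: 6/8
  4 → 8: 6/8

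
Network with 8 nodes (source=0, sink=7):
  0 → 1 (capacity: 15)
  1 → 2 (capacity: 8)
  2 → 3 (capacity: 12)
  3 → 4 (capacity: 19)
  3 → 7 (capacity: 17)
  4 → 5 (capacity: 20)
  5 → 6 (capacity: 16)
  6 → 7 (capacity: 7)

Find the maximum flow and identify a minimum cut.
Max flow = 8, Min cut edges: (1,2)

Maximum flow: 8
Minimum cut: (1,2)
Partition: S = [0, 1], T = [2, 3, 4, 5, 6, 7]

Max-flow min-cut theorem verified: both equal 8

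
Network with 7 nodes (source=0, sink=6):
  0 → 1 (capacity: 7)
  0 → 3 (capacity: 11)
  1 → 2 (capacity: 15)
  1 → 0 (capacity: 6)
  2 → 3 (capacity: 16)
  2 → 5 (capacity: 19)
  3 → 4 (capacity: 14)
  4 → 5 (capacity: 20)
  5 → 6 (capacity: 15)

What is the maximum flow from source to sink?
Maximum flow = 15

Max flow: 15

Flow assignment:
  0 → 1: 4/7
  0 → 3: 11/11
  1 → 2: 4/15
  2 → 5: 4/19
  3 → 4: 11/14
  4 → 5: 11/20
  5 → 6: 15/15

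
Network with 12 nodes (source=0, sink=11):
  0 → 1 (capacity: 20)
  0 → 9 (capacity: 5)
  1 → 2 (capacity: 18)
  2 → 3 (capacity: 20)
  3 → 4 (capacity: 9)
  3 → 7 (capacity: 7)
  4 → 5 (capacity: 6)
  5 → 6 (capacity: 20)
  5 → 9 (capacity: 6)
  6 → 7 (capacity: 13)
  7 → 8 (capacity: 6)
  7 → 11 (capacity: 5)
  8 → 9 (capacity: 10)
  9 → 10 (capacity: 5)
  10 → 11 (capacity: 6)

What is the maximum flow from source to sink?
Maximum flow = 10

Max flow: 10

Flow assignment:
  0 → 1: 10/20
  1 → 2: 10/18
  2 → 3: 10/20
  3 → 4: 5/9
  3 → 7: 5/7
  4 → 5: 5/6
  5 → 9: 5/6
  7 → 11: 5/5
  9 → 10: 5/5
  10 → 11: 5/6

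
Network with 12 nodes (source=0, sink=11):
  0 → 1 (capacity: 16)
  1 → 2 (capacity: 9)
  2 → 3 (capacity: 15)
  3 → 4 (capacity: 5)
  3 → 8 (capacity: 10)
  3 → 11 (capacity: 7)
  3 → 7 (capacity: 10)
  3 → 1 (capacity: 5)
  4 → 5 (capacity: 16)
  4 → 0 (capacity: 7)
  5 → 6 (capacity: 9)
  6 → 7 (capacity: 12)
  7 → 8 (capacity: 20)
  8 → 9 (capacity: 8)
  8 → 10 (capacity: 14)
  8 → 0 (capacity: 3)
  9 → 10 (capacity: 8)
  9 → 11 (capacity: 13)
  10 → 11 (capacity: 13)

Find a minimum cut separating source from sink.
Min cut value = 9, edges: (1,2)

Min cut value: 9
Partition: S = [0, 1], T = [2, 3, 4, 5, 6, 7, 8, 9, 10, 11]
Cut edges: (1,2)

By max-flow min-cut theorem, max flow = min cut = 9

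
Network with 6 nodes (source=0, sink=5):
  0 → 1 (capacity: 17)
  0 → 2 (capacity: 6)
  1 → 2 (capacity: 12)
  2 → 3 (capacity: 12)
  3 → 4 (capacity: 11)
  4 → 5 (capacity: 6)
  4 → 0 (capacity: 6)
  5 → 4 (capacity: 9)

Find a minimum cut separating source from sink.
Min cut value = 6, edges: (4,5)

Min cut value: 6
Partition: S = [0, 1, 2, 3, 4], T = [5]
Cut edges: (4,5)

By max-flow min-cut theorem, max flow = min cut = 6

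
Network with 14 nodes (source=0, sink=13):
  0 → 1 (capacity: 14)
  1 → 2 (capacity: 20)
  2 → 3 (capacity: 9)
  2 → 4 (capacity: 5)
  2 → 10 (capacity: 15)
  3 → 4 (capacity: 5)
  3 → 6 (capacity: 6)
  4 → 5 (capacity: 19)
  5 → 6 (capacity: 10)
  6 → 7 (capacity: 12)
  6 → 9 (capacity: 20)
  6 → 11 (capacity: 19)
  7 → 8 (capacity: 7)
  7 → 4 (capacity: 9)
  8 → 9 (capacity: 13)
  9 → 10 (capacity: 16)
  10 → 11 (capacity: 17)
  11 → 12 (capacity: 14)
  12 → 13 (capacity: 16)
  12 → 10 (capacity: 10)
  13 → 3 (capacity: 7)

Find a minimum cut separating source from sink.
Min cut value = 14, edges: (11,12)

Min cut value: 14
Partition: S = [0, 1, 2, 3, 4, 5, 6, 7, 8, 9, 10, 11], T = [12, 13]
Cut edges: (11,12)

By max-flow min-cut theorem, max flow = min cut = 14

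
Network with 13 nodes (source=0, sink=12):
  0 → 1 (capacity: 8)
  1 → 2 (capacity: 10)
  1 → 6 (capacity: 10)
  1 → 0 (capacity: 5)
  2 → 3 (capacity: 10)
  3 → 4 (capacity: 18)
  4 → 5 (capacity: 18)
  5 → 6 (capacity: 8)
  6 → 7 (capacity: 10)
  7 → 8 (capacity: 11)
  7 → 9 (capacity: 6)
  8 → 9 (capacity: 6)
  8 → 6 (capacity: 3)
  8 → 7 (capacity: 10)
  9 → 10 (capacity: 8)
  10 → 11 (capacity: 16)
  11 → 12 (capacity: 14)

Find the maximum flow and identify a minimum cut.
Max flow = 8, Min cut edges: (9,10)

Maximum flow: 8
Minimum cut: (9,10)
Partition: S = [0, 1, 2, 3, 4, 5, 6, 7, 8, 9], T = [10, 11, 12]

Max-flow min-cut theorem verified: both equal 8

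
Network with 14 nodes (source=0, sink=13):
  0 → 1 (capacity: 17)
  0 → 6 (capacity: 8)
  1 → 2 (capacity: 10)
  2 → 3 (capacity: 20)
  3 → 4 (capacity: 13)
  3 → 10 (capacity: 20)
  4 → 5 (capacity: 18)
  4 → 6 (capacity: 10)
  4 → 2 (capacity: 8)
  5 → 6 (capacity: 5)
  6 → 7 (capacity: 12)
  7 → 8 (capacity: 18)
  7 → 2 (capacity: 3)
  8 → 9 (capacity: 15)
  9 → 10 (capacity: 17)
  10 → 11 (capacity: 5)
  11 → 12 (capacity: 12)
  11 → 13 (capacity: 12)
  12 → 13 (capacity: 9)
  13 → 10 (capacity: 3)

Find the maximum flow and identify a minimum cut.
Max flow = 5, Min cut edges: (10,11)

Maximum flow: 5
Minimum cut: (10,11)
Partition: S = [0, 1, 2, 3, 4, 5, 6, 7, 8, 9, 10], T = [11, 12, 13]

Max-flow min-cut theorem verified: both equal 5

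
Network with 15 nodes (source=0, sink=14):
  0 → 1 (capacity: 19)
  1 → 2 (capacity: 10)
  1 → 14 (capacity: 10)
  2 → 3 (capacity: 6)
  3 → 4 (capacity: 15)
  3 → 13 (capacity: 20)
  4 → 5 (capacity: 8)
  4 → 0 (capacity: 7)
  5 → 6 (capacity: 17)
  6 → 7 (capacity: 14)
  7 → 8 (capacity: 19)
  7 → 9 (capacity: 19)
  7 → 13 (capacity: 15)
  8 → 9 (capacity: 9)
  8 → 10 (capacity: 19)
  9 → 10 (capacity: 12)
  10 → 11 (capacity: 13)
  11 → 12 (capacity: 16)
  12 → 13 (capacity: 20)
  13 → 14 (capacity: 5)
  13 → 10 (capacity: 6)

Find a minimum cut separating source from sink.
Min cut value = 15, edges: (1,14), (13,14)

Min cut value: 15
Partition: S = [0, 1, 2, 3, 4, 5, 6, 7, 8, 9, 10, 11, 12, 13], T = [14]
Cut edges: (1,14), (13,14)

By max-flow min-cut theorem, max flow = min cut = 15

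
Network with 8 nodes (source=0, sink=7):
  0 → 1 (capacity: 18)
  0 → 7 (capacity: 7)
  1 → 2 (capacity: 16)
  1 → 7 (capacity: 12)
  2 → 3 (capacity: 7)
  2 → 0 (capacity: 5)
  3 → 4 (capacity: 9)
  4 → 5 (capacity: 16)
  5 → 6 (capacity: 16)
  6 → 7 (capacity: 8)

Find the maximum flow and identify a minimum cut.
Max flow = 25, Min cut edges: (0,1), (0,7)

Maximum flow: 25
Minimum cut: (0,1), (0,7)
Partition: S = [0], T = [1, 2, 3, 4, 5, 6, 7]

Max-flow min-cut theorem verified: both equal 25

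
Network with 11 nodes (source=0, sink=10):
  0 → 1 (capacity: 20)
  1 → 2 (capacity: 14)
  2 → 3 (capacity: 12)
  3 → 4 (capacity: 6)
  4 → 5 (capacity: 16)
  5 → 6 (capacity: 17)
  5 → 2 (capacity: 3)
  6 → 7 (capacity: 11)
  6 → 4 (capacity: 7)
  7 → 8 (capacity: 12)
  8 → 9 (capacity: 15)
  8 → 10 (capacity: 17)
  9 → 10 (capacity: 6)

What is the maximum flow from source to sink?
Maximum flow = 6

Max flow: 6

Flow assignment:
  0 → 1: 6/20
  1 → 2: 6/14
  2 → 3: 6/12
  3 → 4: 6/6
  4 → 5: 6/16
  5 → 6: 6/17
  6 → 7: 6/11
  7 → 8: 6/12
  8 → 10: 6/17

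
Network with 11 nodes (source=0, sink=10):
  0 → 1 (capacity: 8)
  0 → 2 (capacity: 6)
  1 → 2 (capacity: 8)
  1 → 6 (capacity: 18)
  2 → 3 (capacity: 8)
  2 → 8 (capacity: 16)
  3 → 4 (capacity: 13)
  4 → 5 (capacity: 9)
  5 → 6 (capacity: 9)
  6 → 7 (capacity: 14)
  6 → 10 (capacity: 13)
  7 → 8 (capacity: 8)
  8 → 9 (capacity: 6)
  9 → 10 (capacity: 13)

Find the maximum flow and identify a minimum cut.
Max flow = 14, Min cut edges: (0,1), (0,2)

Maximum flow: 14
Minimum cut: (0,1), (0,2)
Partition: S = [0], T = [1, 2, 3, 4, 5, 6, 7, 8, 9, 10]

Max-flow min-cut theorem verified: both equal 14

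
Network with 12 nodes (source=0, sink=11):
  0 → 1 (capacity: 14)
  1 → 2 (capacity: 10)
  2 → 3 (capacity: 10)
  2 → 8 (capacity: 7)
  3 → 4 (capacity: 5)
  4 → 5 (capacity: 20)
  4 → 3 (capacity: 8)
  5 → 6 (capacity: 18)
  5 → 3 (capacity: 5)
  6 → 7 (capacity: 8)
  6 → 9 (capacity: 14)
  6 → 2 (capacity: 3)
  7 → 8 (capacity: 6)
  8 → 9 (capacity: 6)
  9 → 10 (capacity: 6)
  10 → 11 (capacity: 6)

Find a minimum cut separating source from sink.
Min cut value = 6, edges: (10,11)

Min cut value: 6
Partition: S = [0, 1, 2, 3, 4, 5, 6, 7, 8, 9, 10], T = [11]
Cut edges: (10,11)

By max-flow min-cut theorem, max flow = min cut = 6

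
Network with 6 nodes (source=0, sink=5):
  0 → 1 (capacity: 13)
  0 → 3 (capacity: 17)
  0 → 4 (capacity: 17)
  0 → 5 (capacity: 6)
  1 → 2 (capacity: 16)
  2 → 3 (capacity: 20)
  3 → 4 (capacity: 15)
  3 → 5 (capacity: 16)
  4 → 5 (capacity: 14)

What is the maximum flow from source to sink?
Maximum flow = 36

Max flow: 36

Flow assignment:
  0 → 1: 13/13
  0 → 3: 3/17
  0 → 4: 14/17
  0 → 5: 6/6
  1 → 2: 13/16
  2 → 3: 13/20
  3 → 5: 16/16
  4 → 5: 14/14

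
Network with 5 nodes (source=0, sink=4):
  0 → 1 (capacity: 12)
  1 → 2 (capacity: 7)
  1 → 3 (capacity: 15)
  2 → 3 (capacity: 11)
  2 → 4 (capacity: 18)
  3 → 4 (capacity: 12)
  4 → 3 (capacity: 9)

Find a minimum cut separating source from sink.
Min cut value = 12, edges: (0,1)

Min cut value: 12
Partition: S = [0], T = [1, 2, 3, 4]
Cut edges: (0,1)

By max-flow min-cut theorem, max flow = min cut = 12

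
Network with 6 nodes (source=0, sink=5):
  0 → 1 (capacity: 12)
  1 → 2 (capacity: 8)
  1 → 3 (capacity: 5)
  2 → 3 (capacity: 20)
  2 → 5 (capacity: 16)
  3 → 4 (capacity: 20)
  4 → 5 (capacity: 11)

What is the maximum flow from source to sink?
Maximum flow = 12

Max flow: 12

Flow assignment:
  0 → 1: 12/12
  1 → 2: 8/8
  1 → 3: 4/5
  2 → 5: 8/16
  3 → 4: 4/20
  4 → 5: 4/11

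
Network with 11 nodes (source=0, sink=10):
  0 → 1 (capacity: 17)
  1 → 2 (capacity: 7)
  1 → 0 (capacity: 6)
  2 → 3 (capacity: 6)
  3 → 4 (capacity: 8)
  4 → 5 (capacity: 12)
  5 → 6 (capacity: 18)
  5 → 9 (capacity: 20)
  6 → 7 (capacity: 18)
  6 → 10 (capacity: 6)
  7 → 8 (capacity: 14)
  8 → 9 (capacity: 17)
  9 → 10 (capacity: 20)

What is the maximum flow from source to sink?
Maximum flow = 6

Max flow: 6

Flow assignment:
  0 → 1: 6/17
  1 → 2: 6/7
  2 → 3: 6/6
  3 → 4: 6/8
  4 → 5: 6/12
  5 → 6: 6/18
  6 → 10: 6/6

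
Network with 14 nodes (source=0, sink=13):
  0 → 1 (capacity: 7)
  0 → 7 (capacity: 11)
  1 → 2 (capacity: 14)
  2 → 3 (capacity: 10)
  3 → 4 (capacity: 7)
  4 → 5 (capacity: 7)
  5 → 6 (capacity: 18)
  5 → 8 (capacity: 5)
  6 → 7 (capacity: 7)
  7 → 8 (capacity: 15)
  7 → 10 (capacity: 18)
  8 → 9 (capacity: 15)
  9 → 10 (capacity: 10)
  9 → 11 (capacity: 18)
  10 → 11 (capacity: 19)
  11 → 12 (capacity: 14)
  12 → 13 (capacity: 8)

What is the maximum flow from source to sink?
Maximum flow = 8

Max flow: 8

Flow assignment:
  0 → 1: 7/7
  0 → 7: 1/11
  1 → 2: 7/14
  2 → 3: 7/10
  3 → 4: 7/7
  4 → 5: 7/7
  5 → 6: 2/18
  5 → 8: 5/5
  6 → 7: 2/7
  7 → 10: 3/18
  8 → 9: 5/15
  9 → 10: 4/10
  9 → 11: 1/18
  10 → 11: 7/19
  11 → 12: 8/14
  12 → 13: 8/8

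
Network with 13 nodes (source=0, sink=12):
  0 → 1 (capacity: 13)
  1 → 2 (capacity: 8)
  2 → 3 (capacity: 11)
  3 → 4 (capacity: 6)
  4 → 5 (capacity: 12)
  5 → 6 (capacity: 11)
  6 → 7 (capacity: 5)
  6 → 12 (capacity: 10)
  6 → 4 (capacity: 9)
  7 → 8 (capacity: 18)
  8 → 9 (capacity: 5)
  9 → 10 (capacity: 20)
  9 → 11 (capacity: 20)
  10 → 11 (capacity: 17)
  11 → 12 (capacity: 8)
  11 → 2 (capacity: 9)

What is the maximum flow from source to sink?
Maximum flow = 6

Max flow: 6

Flow assignment:
  0 → 1: 6/13
  1 → 2: 6/8
  2 → 3: 6/11
  3 → 4: 6/6
  4 → 5: 6/12
  5 → 6: 6/11
  6 → 12: 6/10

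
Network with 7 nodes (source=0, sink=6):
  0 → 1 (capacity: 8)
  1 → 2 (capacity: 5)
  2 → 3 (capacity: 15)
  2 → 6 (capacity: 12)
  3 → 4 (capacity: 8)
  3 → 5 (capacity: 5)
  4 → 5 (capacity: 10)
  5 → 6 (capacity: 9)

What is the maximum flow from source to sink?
Maximum flow = 5

Max flow: 5

Flow assignment:
  0 → 1: 5/8
  1 → 2: 5/5
  2 → 6: 5/12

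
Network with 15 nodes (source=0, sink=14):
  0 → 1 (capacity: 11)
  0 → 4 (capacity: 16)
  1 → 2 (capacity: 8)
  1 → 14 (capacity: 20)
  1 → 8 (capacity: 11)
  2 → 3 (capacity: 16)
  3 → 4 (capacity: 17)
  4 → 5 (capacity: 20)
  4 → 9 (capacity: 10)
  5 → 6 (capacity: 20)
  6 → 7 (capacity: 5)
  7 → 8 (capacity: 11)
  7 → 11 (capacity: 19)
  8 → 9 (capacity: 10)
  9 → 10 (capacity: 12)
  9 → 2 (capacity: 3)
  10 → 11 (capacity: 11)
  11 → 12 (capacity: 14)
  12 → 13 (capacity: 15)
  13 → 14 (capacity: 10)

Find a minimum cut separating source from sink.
Min cut value = 21, edges: (0,1), (13,14)

Min cut value: 21
Partition: S = [0, 2, 3, 4, 5, 6, 7, 8, 9, 10, 11, 12, 13], T = [1, 14]
Cut edges: (0,1), (13,14)

By max-flow min-cut theorem, max flow = min cut = 21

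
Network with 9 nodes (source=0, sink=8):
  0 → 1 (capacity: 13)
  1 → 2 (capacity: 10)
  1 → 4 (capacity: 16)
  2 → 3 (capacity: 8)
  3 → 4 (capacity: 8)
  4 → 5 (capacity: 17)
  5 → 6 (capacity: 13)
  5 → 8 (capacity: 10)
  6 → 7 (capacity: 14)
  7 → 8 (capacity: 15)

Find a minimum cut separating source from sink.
Min cut value = 13, edges: (0,1)

Min cut value: 13
Partition: S = [0], T = [1, 2, 3, 4, 5, 6, 7, 8]
Cut edges: (0,1)

By max-flow min-cut theorem, max flow = min cut = 13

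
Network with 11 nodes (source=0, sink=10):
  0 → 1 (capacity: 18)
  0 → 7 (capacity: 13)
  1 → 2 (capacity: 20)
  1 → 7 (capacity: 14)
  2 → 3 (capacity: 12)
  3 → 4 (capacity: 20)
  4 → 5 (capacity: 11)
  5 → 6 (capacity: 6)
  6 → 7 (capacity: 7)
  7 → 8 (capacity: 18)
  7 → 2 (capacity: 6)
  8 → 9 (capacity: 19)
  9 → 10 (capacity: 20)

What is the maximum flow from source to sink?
Maximum flow = 18

Max flow: 18

Flow assignment:
  0 → 1: 18/18
  1 → 2: 4/20
  1 → 7: 14/14
  2 → 3: 4/12
  3 → 4: 4/20
  4 → 5: 4/11
  5 → 6: 4/6
  6 → 7: 4/7
  7 → 8: 18/18
  8 → 9: 18/19
  9 → 10: 18/20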